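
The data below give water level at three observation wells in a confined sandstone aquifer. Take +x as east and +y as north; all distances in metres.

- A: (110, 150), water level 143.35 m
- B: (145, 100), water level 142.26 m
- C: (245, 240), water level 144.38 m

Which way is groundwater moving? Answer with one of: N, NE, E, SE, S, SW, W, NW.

S

Taking A as reference: B−A = (35, -50, -1.09); C−A = (135, 90, +1.03).
Solve a·Δx + b·Δy = Δh: det = 35·90 − 135·(-50) = 9900.
∂h/∂x = [(-1.09)·90 − (+1.03)·(-50)] / 9900 = -0.004707
∂h/∂y = [35·(+1.03) − 135·(-1.09)] / 9900 = +0.01851
Flow = −∇h = (+0.004707 east, -0.01851 north), which points south.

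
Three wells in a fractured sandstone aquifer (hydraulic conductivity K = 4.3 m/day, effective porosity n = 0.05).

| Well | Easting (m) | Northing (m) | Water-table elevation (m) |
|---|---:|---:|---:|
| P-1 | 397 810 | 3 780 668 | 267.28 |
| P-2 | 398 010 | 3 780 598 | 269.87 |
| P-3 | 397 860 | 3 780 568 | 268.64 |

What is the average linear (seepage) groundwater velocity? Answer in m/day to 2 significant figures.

With h = a·x + b·y + c and P-1 as origin, the differences give:
  200·a + (-70)·b = +2.59
  50·a + (-100)·b = +1.36
Eliminate b (×(-100) and ×(-70), subtract): -16500·a = -163.800 → a = ∂h/∂x = +0.009927
Back-substitute: b = ∂h/∂y = -0.008636.
|∇h| = √(0.009927² + -0.008636²) = 0.01316
Seepage velocity v = K·i/n = 4.3 × 0.01316 / 0.05 = 1.132 m/day.

1.1 m/day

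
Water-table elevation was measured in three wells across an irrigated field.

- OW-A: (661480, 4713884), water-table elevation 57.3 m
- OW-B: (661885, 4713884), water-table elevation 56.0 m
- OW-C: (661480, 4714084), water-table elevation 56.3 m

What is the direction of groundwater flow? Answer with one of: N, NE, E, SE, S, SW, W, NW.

NE

∂h/∂x = (56.0 − 57.3) / (661885 − 661480) = -0.003210
∂h/∂y = (56.3 − 57.3) / (4714084 − 4713884) = -0.005000
Flow = −∇h = (+0.003210 east, +0.005000 north), which points northeast.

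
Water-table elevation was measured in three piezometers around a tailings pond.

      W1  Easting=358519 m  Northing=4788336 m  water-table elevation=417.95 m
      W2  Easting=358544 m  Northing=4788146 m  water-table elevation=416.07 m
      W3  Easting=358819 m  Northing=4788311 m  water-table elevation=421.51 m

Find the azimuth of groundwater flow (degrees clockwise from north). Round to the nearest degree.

228°

With h = a·x + b·y + c and W1 as origin, the differences give:
  25·a + (-190)·b = -1.88
  300·a + (-25)·b = +3.56
Eliminate b (×(-25) and ×(-190), subtract): 56375·a = 723.400 → a = ∂h/∂x = +0.01283
Back-substitute: b = ∂h/∂y = +0.01158.
Flow direction (−∇h) has components (-0.01283 E, -0.01158 N).
Azimuth = atan2(E, N) = atan2(-0.01283, -0.01158) = 227.9° ≈ 228°.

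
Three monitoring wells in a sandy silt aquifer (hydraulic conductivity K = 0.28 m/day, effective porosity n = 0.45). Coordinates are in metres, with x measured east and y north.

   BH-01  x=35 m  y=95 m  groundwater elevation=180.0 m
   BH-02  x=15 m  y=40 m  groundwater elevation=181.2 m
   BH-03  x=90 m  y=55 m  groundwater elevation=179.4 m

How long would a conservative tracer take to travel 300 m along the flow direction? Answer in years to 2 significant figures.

With h = a·x + b·y + c and BH-01 as origin, the differences give:
  (-20)·a + (-55)·b = +1.2
  55·a + (-40)·b = -0.6
Eliminate b (×(-40) and ×(-55), subtract): 3825·a = -81.00 → a = ∂h/∂x = -0.02118
Back-substitute: b = ∂h/∂y = -0.01412.
|∇h| = √(-0.02118² + -0.01412²) = 0.02546
Seepage velocity v = K·i/n = 0.28 × 0.02546 / 0.45 = 0.01584 m/day.
t = 300 / 0.01584 = 1.894e+04 days = 51.9 years.

52 years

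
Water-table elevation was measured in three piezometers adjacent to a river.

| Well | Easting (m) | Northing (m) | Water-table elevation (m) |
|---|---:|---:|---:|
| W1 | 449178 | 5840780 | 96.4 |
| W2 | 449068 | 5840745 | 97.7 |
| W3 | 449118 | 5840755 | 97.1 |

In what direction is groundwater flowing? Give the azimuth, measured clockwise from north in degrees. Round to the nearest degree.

097°

With h = a·x + b·y + c and W1 as origin, the differences give:
  (-110)·a + (-35)·b = +1.3
  (-60)·a + (-25)·b = +0.7
Eliminate b (×(-25) and ×(-35), subtract): 650·a = -8.00 → a = ∂h/∂x = -0.01231
Back-substitute: b = ∂h/∂y = +0.001538.
Flow direction (−∇h) has components (+0.01231 E, -0.001538 N).
Azimuth = atan2(E, N) = atan2(+0.01231, -0.001538) = 97.1° ≈ 097°.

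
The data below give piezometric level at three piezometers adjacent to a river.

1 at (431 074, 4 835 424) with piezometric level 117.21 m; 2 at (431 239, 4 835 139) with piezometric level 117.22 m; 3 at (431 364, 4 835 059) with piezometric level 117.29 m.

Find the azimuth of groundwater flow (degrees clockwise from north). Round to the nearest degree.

Differences from 1: to 2 (Δx, Δy, Δh) = (165, -285, +0.01); to 3 = (290, -365, +0.08).
Solve a·Δx + b·Δy = Δh: det = 165·(-365) − 290·(-285) = 22425.
∂h/∂x = [(+0.01)·(-365) − (+0.08)·(-285)] / 22425 = +0.0008540
∂h/∂y = [165·(+0.08) − 290·(+0.01)] / 22425 = +0.0004593
Flow direction (−∇h) has components (-0.0008540 E, -0.0004593 N).
Azimuth = atan2(E, N) = atan2(-0.0008540, -0.0004593) = 241.7° ≈ 242°.

242°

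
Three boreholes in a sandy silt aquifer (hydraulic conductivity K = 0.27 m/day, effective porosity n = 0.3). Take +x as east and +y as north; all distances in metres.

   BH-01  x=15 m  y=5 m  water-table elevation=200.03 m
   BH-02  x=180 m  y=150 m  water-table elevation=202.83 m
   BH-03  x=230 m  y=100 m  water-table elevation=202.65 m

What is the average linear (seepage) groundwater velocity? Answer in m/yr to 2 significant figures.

4.3 m/yr

Differences from BH-01: to BH-02 (Δx, Δy, Δh) = (165, 145, +2.80); to BH-03 = (215, 95, +2.62).
Solve a·Δx + b·Δy = Δh: det = 165·95 − 215·145 = -15500.
∂h/∂x = [(+2.80)·95 − (+2.62)·145] / -15500 = +0.007348
∂h/∂y = [165·(+2.62) − 215·(+2.80)] / -15500 = +0.01095
|∇h| = √(0.007348² + 0.01095²) = 0.01319
Seepage velocity v = K·i/n = 0.27 × 0.01319 / 0.3 = 0.01187 m/day = 4.336 m/yr.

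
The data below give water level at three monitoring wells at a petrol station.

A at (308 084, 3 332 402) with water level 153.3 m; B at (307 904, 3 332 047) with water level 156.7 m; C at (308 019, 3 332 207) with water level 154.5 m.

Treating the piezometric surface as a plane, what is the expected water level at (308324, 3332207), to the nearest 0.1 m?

Differences from A: to B (Δx, Δy, Δh) = (-180, -355, +3.4); to C = (-65, -195, +1.2).
Solve a·Δx + b·Δy = Δh: det = (-180)·(-195) − (-65)·(-355) = 12025.
∂h/∂x = [(+3.4)·(-195) − (+1.2)·(-355)] / 12025 = -0.01971
∂h/∂y = [(-180)·(+1.2) − (-65)·(+3.4)] / 12025 = +0.0004158
h(308324, 3332207) = 153.3 + (-0.01971)·(240) + (+0.0004158)·(-195) = 153.3 -4.730 -0.081 = 148.489 m.

148.5 m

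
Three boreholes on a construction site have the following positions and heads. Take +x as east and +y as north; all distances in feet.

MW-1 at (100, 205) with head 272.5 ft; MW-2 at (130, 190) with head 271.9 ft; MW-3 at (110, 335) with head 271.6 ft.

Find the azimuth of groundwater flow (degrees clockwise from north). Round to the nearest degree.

Three-point gradient (reference MW-1): Δ to MW-2 = (30, -15, -0.6), Δ to MW-3 = (10, 130, -0.9).
∂h/∂x = -0.02259, ∂h/∂y = -0.005185 (det = 4050).
Flow direction (−∇h) has components (+0.02259 E, +0.005185 N).
Azimuth = atan2(E, N) = atan2(+0.02259, +0.005185) = 77.1° ≈ 077°.

077°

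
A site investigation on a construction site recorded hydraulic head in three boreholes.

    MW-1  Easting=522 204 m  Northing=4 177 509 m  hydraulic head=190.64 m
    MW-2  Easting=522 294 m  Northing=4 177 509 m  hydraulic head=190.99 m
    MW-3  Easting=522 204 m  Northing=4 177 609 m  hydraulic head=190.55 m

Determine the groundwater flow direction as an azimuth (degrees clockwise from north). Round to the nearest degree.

283°

∂h/∂x = (190.99 − 190.64) / (522294 − 522204) = +0.003889
∂h/∂y = (190.55 − 190.64) / (4177609 − 4177509) = -0.0009000
Flow direction (−∇h) has components (-0.003889 E, +0.0009000 N).
Azimuth = atan2(E, N) = atan2(-0.003889, +0.0009000) = 283.0° ≈ 283°.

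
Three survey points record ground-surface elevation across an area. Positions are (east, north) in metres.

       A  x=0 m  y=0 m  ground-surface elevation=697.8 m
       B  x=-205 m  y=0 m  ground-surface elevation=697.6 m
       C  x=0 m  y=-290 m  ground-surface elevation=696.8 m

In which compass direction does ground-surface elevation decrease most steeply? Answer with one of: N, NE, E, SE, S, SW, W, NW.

∂z/∂x = (697.6 − 697.8) / (-205 − 0) = +0.0009756
∂z/∂y = (696.8 − 697.8) / (-290 − 0) = +0.003448
Steepest decrease is along −∇f = (-0.0009756 E, -0.003448 N) → south.

S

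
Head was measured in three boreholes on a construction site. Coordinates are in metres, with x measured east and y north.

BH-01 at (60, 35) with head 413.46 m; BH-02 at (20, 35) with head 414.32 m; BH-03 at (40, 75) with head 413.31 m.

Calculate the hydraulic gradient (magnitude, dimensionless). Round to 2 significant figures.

Three-point gradient (reference BH-01): Δ to BH-02 = (-40, 0, +0.86), Δ to BH-03 = (-20, 40, -0.15).
∂h/∂x = -0.02150, ∂h/∂y = -0.01450 (det = -1600).
|∇h| = √(-0.02150² + -0.01450²) = 0.02593

0.026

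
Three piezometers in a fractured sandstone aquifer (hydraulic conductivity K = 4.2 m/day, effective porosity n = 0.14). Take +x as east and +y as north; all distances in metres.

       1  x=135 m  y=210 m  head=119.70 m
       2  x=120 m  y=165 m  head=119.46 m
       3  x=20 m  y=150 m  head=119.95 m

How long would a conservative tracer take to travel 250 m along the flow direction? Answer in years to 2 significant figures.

Differences from 1: to 2 (Δx, Δy, Δh) = (-15, -45, -0.24); to 3 = (-115, -60, +0.25).
Determinant of the coordinate differences = (-15)·(-60) − (-115)·(-45) = -4275.
∂h/∂x = [(-0.24)·(-60) − (+0.25)·(-45)] / -4275 = -0.006000
∂h/∂y = [(-15)·(+0.25) − (-115)·(-0.24)] / -4275 = +0.007333
|∇h| = √(-0.006000² + 0.007333²) = 0.009475
Seepage velocity v = K·i/n = 4.2 × 0.009475 / 0.14 = 0.2843 m/day.
t = 250 / 0.2843 = 879.4 days = 2.41 years.

2.4 years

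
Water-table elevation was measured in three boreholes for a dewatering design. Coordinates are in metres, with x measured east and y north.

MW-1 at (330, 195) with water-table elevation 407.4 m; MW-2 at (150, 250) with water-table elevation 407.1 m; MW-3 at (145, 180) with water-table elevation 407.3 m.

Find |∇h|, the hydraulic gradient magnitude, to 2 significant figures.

Taking MW-1 as reference: MW-2−MW-1 = (-180, 55, -0.3); MW-3−MW-1 = (-185, -15, -0.1).
Solve a·Δx + b·Δy = Δh: det = (-180)·(-15) − (-185)·55 = 12875.
∂h/∂x = [(-0.3)·(-15) − (-0.1)·55] / 12875 = +0.0007767
∂h/∂y = [(-180)·(-0.1) − (-185)·(-0.3)] / 12875 = -0.002913
|∇h| = √(0.0007767² + -0.002913²) = 0.003015

0.0030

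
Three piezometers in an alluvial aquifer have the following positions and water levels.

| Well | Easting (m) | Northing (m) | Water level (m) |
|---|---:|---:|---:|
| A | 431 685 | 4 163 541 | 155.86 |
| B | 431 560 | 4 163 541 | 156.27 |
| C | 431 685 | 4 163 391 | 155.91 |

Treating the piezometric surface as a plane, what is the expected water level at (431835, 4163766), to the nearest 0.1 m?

∂h/∂x = (156.27 − 155.86) / (431560 − 431685) = -0.003280
∂h/∂y = (155.91 − 155.86) / (4163391 − 4163541) = -0.0003333
h(431835, 4163766) = 155.86 + (-0.003280)·(150) + (-0.0003333)·(225) = 155.86 -0.492 -0.075 = 155.293 m.

155.3 m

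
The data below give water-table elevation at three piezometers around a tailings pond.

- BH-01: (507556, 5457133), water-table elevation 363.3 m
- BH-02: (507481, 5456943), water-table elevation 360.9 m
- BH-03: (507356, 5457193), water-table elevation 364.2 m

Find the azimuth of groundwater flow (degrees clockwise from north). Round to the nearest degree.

177°

With h = a·x + b·y + c and BH-01 as origin, the differences give:
  (-75)·a + (-190)·b = -2.4
  (-200)·a + 60·b = +0.9
Eliminate b (×60 and ×(-190), subtract): -42500·a = 27.00 → a = ∂h/∂x = -0.0006353
Back-substitute: b = ∂h/∂y = +0.01288.
Flow direction (−∇h) has components (+0.0006353 E, -0.01288 N).
Azimuth = atan2(E, N) = atan2(+0.0006353, -0.01288) = 177.2° ≈ 177°.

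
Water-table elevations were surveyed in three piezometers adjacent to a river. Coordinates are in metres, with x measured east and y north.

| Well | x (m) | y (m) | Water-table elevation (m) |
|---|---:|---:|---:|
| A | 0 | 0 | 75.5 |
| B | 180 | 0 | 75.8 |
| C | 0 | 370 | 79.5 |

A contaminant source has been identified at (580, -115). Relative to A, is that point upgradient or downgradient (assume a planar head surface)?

∂h/∂x = (75.8 − 75.5) / (180 − 0) = +0.001667
∂h/∂y = (79.5 − 75.5) / (370 − 0) = +0.01081
Head at (580, -115) = 75.5 + (+0.001667)·(580) + (+0.01081)·(-115) = 75.22 m.
That is lower than the 75.5 m at A, so the point is downgradient.

downgradient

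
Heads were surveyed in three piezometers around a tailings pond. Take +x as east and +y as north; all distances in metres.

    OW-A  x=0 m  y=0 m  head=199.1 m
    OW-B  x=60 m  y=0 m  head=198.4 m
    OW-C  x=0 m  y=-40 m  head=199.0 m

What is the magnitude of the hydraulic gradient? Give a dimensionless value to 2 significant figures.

∂h/∂x = (198.4 − 199.1) / (60 − 0) = -0.01167
∂h/∂y = (199.0 − 199.1) / (-40 − 0) = +0.002500
|∇h| = √(-0.01167² + 0.002500²) = 0.01193

0.012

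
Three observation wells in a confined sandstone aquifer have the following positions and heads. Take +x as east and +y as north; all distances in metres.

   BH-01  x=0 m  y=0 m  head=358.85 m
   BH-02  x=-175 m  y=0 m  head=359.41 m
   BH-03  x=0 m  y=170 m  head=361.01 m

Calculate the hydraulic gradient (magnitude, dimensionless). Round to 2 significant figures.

0.013

∂h/∂x = (359.41 − 358.85) / (-175 − 0) = -0.003200
∂h/∂y = (361.01 − 358.85) / (170 − 0) = +0.01271
|∇h| = √(-0.003200² + 0.01271²) = 0.01311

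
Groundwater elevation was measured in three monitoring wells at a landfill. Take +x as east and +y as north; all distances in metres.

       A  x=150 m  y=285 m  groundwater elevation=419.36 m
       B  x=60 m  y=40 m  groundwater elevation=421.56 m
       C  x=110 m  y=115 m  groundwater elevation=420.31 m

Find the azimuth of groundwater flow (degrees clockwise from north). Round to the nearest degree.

091°

With h = a·x + b·y + c and A as origin, the differences give:
  (-90)·a + (-245)·b = +2.20
  (-40)·a + (-170)·b = +0.95
Eliminate b (×(-170) and ×(-245), subtract): 5500·a = -141.250 → a = ∂h/∂x = -0.02568
Back-substitute: b = ∂h/∂y = +0.0004545.
Flow direction (−∇h) has components (+0.02568 E, -0.0004545 N).
Azimuth = atan2(E, N) = atan2(+0.02568, -0.0004545) = 91.0° ≈ 091°.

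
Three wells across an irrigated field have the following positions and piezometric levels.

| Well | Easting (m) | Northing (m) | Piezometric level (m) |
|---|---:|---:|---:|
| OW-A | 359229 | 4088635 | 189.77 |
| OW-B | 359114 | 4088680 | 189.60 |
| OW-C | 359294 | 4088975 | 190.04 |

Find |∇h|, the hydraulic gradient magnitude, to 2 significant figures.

Three-point gradient (reference OW-A): Δ to OW-B = (-115, 45, -0.17), Δ to OW-C = (65, 340, +0.27).
∂h/∂x = +0.001664, ∂h/∂y = +0.0004759 (det = -42025).
|∇h| = √(0.001664² + 0.0004759²) = 0.001731

0.0017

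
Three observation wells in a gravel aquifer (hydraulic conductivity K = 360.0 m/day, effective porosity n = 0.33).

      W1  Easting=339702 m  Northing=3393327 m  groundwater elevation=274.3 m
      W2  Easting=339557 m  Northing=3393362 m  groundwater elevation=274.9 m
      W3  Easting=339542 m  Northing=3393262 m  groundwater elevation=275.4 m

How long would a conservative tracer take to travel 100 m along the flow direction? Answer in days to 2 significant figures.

14 days

Differences from W1: to W2 (Δx, Δy, Δh) = (-145, 35, +0.6); to W3 = (-160, -65, +1.1).
Solve a·Δx + b·Δy = Δh: det = (-145)·(-65) − (-160)·35 = 15025.
∂h/∂x = [(+0.6)·(-65) − (+1.1)·35] / 15025 = -0.005158
∂h/∂y = [(-145)·(+1.1) − (-160)·(+0.6)] / 15025 = -0.004226
|∇h| = √(-0.005158² + -0.004226²) = 0.006668
Seepage velocity v = K·i/n = 360.0 × 0.006668 / 0.33 = 7.274 m/day.
t = 100 / 7.274 = 13.75 days.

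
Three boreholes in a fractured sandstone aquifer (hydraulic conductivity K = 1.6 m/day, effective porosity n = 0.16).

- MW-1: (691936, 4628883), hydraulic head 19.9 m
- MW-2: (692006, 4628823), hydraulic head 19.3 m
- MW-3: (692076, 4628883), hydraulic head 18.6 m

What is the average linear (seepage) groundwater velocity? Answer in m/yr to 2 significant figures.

34 m/yr

Differences from MW-1: to MW-2 (Δx, Δy, Δh) = (70, -60, -0.6); to MW-3 = (140, 0, -1.3).
Solve a·Δx + b·Δy = Δh: det = 70·0 − 140·(-60) = 8400.
∂h/∂x = [(-0.6)·0 − (-1.3)·(-60)] / 8400 = -0.009286
∂h/∂y = [70·(-1.3) − 140·(-0.6)] / 8400 = -0.0008333
|∇h| = √(-0.009286² + -0.0008333²) = 0.009323
Seepage velocity v = K·i/n = 1.6 × 0.009323 / 0.16 = 0.09323 m/day = 34.05 m/yr.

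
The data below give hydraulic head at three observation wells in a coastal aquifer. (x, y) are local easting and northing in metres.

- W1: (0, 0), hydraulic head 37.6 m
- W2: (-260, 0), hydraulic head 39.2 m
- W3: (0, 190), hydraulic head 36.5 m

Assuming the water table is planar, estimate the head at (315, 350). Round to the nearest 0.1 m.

33.6 m

∂h/∂x = (39.2 − 37.6) / (-260 − 0) = -0.006154
∂h/∂y = (36.5 − 37.6) / (190 − 0) = -0.005789
h(315, 350) = 37.6 + (-0.006154)·(315) + (-0.005789)·(350) = 37.6 -1.938 -2.026 = 33.635 m.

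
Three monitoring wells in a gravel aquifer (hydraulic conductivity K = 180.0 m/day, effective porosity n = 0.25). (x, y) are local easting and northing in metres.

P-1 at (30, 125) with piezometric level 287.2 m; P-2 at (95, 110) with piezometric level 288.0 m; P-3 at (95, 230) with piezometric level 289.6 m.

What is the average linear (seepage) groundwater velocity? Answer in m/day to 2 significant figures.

15 m/day

Taking P-1 as reference: P-2−P-1 = (65, -15, +0.8); P-3−P-1 = (65, 105, +2.4).
Determinant of the coordinate differences = 65·105 − 65·(-15) = 7800.
∂h/∂x = [(+0.8)·105 − (+2.4)·(-15)] / 7800 = +0.01538
∂h/∂y = [65·(+2.4) − 65·(+0.8)] / 7800 = +0.01333
|∇h| = √(0.01538² + 0.01333²) = 0.02035
Seepage velocity v = K·i/n = 180.0 × 0.02035 / 0.25 = 14.65 m/day.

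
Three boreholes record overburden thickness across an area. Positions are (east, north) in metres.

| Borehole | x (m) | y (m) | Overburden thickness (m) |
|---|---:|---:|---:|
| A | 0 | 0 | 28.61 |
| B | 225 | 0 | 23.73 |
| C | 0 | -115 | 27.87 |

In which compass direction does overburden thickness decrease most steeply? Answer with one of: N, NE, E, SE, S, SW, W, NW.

∂d/∂x = (23.73 − 28.61) / (225 − 0) = -0.02169
∂d/∂y = (27.87 − 28.61) / (-115 − 0) = +0.006435
Steepest decrease is along −∇f = (+0.02169 E, -0.006435 N) → east.

E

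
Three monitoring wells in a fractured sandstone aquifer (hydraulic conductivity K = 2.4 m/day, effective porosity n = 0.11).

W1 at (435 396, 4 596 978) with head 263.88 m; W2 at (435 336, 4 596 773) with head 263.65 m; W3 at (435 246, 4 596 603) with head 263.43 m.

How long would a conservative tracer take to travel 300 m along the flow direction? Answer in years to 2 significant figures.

Taking W1 as reference: W2−W1 = (-60, -205, -0.23); W3−W1 = (-150, -375, -0.45).
Solve a·Δx + b·Δy = Δh: det = (-60)·(-375) − (-150)·(-205) = -8250.
∂h/∂x = [(-0.23)·(-375) − (-0.45)·(-205)] / -8250 = +0.0007273
∂h/∂y = [(-60)·(-0.45) − (-150)·(-0.23)] / -8250 = +0.0009091
|∇h| = √(0.0007273² + 0.0009091²) = 0.001164
Seepage velocity v = K·i/n = 2.4 × 0.001164 / 0.11 = 0.0254 m/day.
t = 300 / 0.0254 = 1.181e+04 days = 32.3 years.

32 years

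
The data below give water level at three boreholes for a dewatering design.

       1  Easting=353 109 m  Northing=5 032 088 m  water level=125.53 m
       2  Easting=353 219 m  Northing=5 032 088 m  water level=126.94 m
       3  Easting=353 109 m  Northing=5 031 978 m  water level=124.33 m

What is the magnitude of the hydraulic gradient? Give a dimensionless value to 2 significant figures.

∂h/∂x = (126.94 − 125.53) / (353219 − 353109) = +0.01282
∂h/∂y = (124.33 − 125.53) / (5031978 − 5032088) = +0.01091
|∇h| = √(0.01282² + 0.01091²) = 0.01683

0.017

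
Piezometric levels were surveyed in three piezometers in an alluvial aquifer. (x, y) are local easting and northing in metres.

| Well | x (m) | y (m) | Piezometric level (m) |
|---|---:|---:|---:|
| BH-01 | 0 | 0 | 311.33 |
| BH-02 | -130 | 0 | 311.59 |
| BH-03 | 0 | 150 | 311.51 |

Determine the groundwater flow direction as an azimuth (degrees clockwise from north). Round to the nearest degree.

121°

∂h/∂x = (311.59 − 311.33) / (-130 − 0) = -0.002000
∂h/∂y = (311.51 − 311.33) / (150 − 0) = +0.001200
Flow direction (−∇h) has components (+0.002000 E, -0.001200 N).
Azimuth = atan2(E, N) = atan2(+0.002000, -0.001200) = 121.0° ≈ 121°.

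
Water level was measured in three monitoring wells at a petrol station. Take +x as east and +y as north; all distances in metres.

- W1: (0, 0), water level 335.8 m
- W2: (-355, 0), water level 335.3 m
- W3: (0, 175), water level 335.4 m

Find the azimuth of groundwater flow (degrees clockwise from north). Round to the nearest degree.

∂h/∂x = (335.3 − 335.8) / (-355 − 0) = +0.001408
∂h/∂y = (335.4 − 335.8) / (175 − 0) = -0.002286
Flow direction (−∇h) has components (-0.001408 E, +0.002286 N).
Azimuth = atan2(E, N) = atan2(-0.001408, +0.002286) = 328.4° ≈ 328°.

328°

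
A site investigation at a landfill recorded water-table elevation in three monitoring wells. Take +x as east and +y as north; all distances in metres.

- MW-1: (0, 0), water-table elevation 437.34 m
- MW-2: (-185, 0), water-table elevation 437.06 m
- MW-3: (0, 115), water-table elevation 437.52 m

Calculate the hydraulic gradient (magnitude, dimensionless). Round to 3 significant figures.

0.00218

∂h/∂x = (437.06 − 437.34) / (-185 − 0) = +0.001514
∂h/∂y = (437.52 − 437.34) / (115 − 0) = +0.001565
|∇h| = √(0.001514² + 0.001565²) = 0.002177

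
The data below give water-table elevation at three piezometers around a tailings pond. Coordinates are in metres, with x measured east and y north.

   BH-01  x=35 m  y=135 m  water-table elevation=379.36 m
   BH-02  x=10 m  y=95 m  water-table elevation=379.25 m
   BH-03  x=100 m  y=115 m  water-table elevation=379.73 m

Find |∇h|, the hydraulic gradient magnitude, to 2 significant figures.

0.0055

Differences from BH-01: to BH-02 (Δx, Δy, Δh) = (-25, -40, -0.11); to BH-03 = (65, -20, +0.37).
Solve a·Δx + b·Δy = Δh: det = (-25)·(-20) − 65·(-40) = 3100.
∂h/∂x = [(-0.11)·(-20) − (+0.37)·(-40)] / 3100 = +0.005484
∂h/∂y = [(-25)·(+0.37) − 65·(-0.11)] / 3100 = -0.0006774
|∇h| = √(0.005484² + -0.0006774²) = 0.005526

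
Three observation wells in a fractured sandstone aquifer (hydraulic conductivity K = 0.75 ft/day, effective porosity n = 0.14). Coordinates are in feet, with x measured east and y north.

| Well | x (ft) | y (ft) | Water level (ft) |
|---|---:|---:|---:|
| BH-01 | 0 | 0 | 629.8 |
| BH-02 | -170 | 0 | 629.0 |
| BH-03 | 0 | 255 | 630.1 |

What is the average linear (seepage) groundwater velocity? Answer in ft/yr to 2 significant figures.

∂h/∂x = (629.0 − 629.8) / (-170 − 0) = +0.004706
∂h/∂y = (630.1 − 629.8) / (255 − 0) = +0.001176
|∇h| = √(0.004706² + 0.001176²) = 0.004851
Seepage velocity v = K·i/n = 0.75 × 0.004851 / 0.14 = 0.02599 ft/day = 9.493 ft/yr.

9.5 ft/yr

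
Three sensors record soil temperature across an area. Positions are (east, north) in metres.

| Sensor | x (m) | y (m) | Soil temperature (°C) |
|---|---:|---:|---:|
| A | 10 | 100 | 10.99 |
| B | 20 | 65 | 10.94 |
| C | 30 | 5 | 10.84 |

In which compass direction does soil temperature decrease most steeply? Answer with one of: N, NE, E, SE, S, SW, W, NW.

SW

Differences from A: to B (Δx, Δy, Δh) = (10, -35, -0.05); to C = (20, -95, -0.15).
Determinant of the coordinate differences = 10·(-95) − 20·(-35) = -250.
∂T/∂x = [(-0.05)·(-95) − (-0.15)·(-35)] / -250 = +0.002000
∂T/∂y = [10·(-0.15) − 20·(-0.05)] / -250 = +0.002000
Steepest decrease is along −∇f = (-0.002000 E, -0.002000 N) → southwest.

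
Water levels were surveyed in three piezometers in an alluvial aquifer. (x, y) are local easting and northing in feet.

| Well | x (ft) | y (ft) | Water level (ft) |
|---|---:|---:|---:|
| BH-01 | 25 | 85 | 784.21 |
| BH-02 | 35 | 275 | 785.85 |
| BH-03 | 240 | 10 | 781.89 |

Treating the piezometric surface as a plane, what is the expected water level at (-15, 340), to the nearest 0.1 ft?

786.8 ft

Three-point gradient (reference BH-01): Δ to BH-02 = (10, 190, +1.64), Δ to BH-03 = (215, -75, -2.32).
∂h/∂x = -0.007639, ∂h/∂y = +0.009034 (det = -41600).
h(-15, 340) = 784.21 + (-0.007639)·(-40) + (+0.009034)·(255) = 784.21 +0.306 +2.304 = 786.819 ft.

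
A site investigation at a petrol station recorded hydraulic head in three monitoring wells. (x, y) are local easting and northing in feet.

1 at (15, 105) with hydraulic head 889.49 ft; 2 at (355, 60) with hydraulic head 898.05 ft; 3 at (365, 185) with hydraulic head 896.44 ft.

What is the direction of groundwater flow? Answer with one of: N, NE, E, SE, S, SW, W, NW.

NW

Taking 1 as reference: 2−1 = (340, -45, +8.56); 3−1 = (350, 80, +6.95).
Solve a·Δx + b·Δy = Δh: det = 340·80 − 350·(-45) = 42950.
∂h/∂x = [(+8.56)·80 − (+6.95)·(-45)] / 42950 = +0.02323
∂h/∂y = [340·(+6.95) − 350·(+8.56)] / 42950 = -0.01474
Flow = −∇h = (-0.02323 east, +0.01474 north), which points northwest.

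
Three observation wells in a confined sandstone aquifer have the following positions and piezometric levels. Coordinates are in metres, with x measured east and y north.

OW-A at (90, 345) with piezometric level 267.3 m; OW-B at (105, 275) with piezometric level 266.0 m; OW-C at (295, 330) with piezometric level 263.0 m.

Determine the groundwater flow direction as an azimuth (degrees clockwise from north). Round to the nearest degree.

With h = a·x + b·y + c and OW-A as origin, the differences give:
  15·a + (-70)·b = -1.3
  205·a + (-15)·b = -4.3
Eliminate b (×(-15) and ×(-70), subtract): 14125·a = -281.50 → a = ∂h/∂x = -0.01993
Back-substitute: b = ∂h/∂y = +0.01430.
Flow direction (−∇h) has components (+0.01993 E, -0.01430 N).
Azimuth = atan2(E, N) = atan2(+0.01993, -0.01430) = 125.7° ≈ 126°.

126°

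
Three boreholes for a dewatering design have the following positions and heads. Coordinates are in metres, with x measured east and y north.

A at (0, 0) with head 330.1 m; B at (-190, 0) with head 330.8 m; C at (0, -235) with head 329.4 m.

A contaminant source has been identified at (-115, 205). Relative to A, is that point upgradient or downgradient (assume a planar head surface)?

upgradient

∂h/∂x = (330.8 − 330.1) / (-190 − 0) = -0.003684
∂h/∂y = (329.4 − 330.1) / (-235 − 0) = +0.002979
Head at (-115, 205) = 330.1 + (-0.003684)·(-115) + (+0.002979)·(205) = 331.13 m.
That is higher than the 330.1 m at A, so the point is upgradient.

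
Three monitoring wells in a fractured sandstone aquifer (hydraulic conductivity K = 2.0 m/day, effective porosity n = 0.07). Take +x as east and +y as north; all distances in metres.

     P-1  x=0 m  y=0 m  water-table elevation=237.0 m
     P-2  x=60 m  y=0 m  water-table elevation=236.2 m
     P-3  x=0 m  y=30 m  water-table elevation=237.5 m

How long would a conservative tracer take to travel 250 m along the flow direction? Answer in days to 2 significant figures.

∂h/∂x = (236.2 − 237.0) / (60 − 0) = -0.01333
∂h/∂y = (237.5 − 237.0) / (30 − 0) = +0.01667
|∇h| = √(-0.01333² + 0.01667²) = 0.02134
Seepage velocity v = K·i/n = 2.0 × 0.02134 / 0.07 = 0.6097 m/day.
t = 250 / 0.6097 = 410 days.

410 days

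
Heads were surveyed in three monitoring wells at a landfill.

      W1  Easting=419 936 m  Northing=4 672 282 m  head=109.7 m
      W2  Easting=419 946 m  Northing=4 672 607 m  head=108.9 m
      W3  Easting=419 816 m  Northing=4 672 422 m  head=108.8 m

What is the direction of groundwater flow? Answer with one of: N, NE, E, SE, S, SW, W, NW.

NW

With h = a·x + b·y + c and W1 as origin, the differences give:
  10·a + 325·b = -0.8
  (-120)·a + 140·b = -0.9
Eliminate b (×140 and ×325, subtract): 40400·a = 180.50 → a = ∂h/∂x = +0.004468
Back-substitute: b = ∂h/∂y = -0.002599.
Flow = −∇h = (-0.004468 east, +0.002599 north), which points northwest.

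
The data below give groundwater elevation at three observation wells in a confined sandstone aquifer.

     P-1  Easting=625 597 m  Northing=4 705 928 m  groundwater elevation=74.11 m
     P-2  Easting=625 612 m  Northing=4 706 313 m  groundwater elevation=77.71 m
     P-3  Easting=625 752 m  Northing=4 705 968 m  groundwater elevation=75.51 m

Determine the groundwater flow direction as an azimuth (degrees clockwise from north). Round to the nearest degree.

Taking P-1 as reference: P-2−P-1 = (15, 385, +3.60); P-3−P-1 = (155, 40, +1.40).
Determinant of the coordinate differences = 15·40 − 155·385 = -59075.
∂h/∂x = [(+3.60)·40 − (+1.40)·385] / -59075 = +0.006686
∂h/∂y = [15·(+1.40) − 155·(+3.60)] / -59075 = +0.009090
Flow direction (−∇h) has components (-0.006686 E, -0.009090 N).
Azimuth = atan2(E, N) = atan2(-0.006686, -0.009090) = 216.3° ≈ 216°.

216°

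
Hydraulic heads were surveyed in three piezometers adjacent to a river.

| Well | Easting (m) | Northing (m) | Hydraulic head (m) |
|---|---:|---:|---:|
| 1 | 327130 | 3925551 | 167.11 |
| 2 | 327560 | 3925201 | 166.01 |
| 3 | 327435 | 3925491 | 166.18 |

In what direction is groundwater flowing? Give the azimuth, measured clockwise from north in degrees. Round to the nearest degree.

Three-point gradient (reference 1): Δ to 2 = (430, -350, -1.10), Δ to 3 = (305, -60, -0.93).
∂h/∂x = -0.003206, ∂h/∂y = -0.0007956 (det = 80950).
Flow direction (−∇h) has components (+0.003206 E, +0.0007956 N).
Azimuth = atan2(E, N) = atan2(+0.003206, +0.0007956) = 76.1° ≈ 076°.

076°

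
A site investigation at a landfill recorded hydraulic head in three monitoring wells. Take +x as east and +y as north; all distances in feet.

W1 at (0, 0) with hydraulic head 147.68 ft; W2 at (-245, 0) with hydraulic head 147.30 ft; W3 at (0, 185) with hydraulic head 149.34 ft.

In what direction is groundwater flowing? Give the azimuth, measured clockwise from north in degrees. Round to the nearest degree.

∂h/∂x = (147.30 − 147.68) / (-245 − 0) = +0.001551
∂h/∂y = (149.34 − 147.68) / (185 − 0) = +0.008973
Flow direction (−∇h) has components (-0.001551 E, -0.008973 N).
Azimuth = atan2(E, N) = atan2(-0.001551, -0.008973) = 189.8° ≈ 190°.

190°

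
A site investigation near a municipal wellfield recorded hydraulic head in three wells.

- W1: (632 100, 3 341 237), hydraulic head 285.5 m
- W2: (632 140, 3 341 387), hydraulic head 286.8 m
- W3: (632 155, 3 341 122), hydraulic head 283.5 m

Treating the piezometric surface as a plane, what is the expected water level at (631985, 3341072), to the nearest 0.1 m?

284.9 m

Three-point gradient (reference W1): Δ to W2 = (40, 150, +1.3), Δ to W3 = (55, -115, -2.0).
∂h/∂x = -0.01171, ∂h/∂y = +0.01179 (det = -12850).
h(631985, 3341072) = 285.5 + (-0.01171)·(-115) + (+0.01179)·(-165) = 285.5 +1.347 -1.945 = 284.902 m.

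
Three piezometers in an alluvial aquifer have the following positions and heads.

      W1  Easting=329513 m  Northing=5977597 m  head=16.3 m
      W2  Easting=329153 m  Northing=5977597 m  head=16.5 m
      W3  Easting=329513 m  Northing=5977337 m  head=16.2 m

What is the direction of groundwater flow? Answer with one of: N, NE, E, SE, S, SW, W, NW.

SE

∂h/∂x = (16.5 − 16.3) / (329153 − 329513) = -0.0005556
∂h/∂y = (16.2 − 16.3) / (5977337 − 5977597) = +0.0003846
Flow = −∇h = (+0.0005556 east, -0.0003846 north), which points southeast.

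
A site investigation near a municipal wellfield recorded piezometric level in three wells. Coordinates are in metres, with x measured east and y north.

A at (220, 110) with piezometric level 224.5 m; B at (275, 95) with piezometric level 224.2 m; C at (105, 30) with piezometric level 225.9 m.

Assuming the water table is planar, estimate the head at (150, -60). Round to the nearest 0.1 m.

226.2 m

With h = a·x + b·y + c and A as origin, the differences give:
  55·a + (-15)·b = -0.3
  (-115)·a + (-80)·b = +1.4
Eliminate b (×(-80) and ×(-15), subtract): -6125·a = 45.00 → a = ∂h/∂x = -0.007347
Back-substitute: b = ∂h/∂y = -0.006939.
h(150, -60) = 224.5 + (-0.007347)·(-70) + (-0.006939)·(-170) = 224.5 +0.514 +1.180 = 226.194 m.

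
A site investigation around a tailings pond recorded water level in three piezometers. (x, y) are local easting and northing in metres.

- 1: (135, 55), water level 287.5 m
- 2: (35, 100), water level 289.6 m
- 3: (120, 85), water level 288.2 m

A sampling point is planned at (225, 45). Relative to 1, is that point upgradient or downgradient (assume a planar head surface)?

downgradient

Taking 1 as reference: 2−1 = (-100, 45, +2.1); 3−1 = (-15, 30, +0.7).
Determinant of the coordinate differences = (-100)·30 − (-15)·45 = -2325.
∂h/∂x = [(+2.1)·30 − (+0.7)·45] / -2325 = -0.01355
∂h/∂y = [(-100)·(+0.7) − (-15)·(+2.1)] / -2325 = +0.01656
Head at (225, 45) = 287.5 + (-0.01355)·(90) + (+0.01656)·(-10) = 286.12 m.
That is lower than the 287.5 m at 1, so the point is downgradient.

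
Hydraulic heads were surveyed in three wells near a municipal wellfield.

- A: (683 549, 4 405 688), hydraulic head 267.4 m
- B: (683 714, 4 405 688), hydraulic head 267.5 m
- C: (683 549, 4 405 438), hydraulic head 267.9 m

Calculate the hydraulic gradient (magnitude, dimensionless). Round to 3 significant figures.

∂h/∂x = (267.5 − 267.4) / (683714 − 683549) = +0.0006061
∂h/∂y = (267.9 − 267.4) / (4405438 − 4405688) = -0.002000
|∇h| = √(0.0006061² + -0.002000²) = 0.00209

0.00209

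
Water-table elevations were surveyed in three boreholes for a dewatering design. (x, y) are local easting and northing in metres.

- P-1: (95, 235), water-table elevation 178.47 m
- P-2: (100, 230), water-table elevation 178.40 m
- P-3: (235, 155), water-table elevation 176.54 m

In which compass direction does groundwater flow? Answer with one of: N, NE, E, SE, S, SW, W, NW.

Taking P-1 as reference: P-2−P-1 = (5, -5, -0.07); P-3−P-1 = (140, -80, -1.93).
Solve a·Δx + b·Δy = Δh: det = 5·(-80) − 140·(-5) = 300.
∂h/∂x = [(-0.07)·(-80) − (-1.93)·(-5)] / 300 = -0.01350
∂h/∂y = [5·(-1.93) − 140·(-0.07)] / 300 = +0.0005000
Flow = −∇h = (+0.01350 east, -0.0005000 north), which points east.

E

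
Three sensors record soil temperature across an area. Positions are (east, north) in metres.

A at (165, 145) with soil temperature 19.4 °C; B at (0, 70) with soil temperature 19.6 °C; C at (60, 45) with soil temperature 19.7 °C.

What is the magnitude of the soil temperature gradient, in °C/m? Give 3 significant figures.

Differences from A: to B (Δx, Δy, Δh) = (-165, -75, +0.2); to C = (-105, -100, +0.3).
Solve a·Δx + b·Δy = ΔT: det = (-165)·(-100) − (-105)·(-75) = 8625.
∂T/∂x = [(+0.2)·(-100) − (+0.3)·(-75)] / 8625 = +0.0002899
∂T/∂y = [(-165)·(+0.3) − (-105)·(+0.2)] / 8625 = -0.003304
|∇f| = √(0.0002899² + -0.003304²) = 0.003317 °C/m

0.00332 °C/m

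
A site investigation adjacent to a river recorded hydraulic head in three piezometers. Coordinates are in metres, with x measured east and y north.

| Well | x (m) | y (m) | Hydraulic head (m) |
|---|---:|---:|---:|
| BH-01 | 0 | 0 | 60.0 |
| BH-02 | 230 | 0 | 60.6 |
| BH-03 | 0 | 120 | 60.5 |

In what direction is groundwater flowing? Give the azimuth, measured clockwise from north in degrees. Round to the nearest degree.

∂h/∂x = (60.6 − 60.0) / (230 − 0) = +0.002609
∂h/∂y = (60.5 − 60.0) / (120 − 0) = +0.004167
Flow direction (−∇h) has components (-0.002609 E, -0.004167 N).
Azimuth = atan2(E, N) = atan2(-0.002609, -0.004167) = 212.1° ≈ 212°.

212°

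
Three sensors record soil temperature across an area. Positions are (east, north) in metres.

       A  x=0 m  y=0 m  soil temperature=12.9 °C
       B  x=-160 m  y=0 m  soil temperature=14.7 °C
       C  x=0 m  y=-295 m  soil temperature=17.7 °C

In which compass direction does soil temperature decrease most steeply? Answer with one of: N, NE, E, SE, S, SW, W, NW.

∂T/∂x = (14.7 − 12.9) / (-160 − 0) = -0.01125
∂T/∂y = (17.7 − 12.9) / (-295 − 0) = -0.01627
Steepest decrease is along −∇f = (+0.01125 E, +0.01627 N) → northeast.

NE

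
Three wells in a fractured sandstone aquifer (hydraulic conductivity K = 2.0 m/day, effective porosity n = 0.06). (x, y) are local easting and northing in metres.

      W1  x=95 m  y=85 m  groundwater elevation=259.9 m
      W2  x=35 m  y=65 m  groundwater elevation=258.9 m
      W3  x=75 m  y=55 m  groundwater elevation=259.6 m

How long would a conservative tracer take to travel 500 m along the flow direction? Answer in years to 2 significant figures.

Differences from W1: to W2 (Δx, Δy, Δh) = (-60, -20, -1.0); to W3 = (-20, -30, -0.3).
Solve a·Δx + b·Δy = Δh: det = (-60)·(-30) − (-20)·(-20) = 1400.
∂h/∂x = [(-1.0)·(-30) − (-0.3)·(-20)] / 1400 = +0.01714
∂h/∂y = [(-60)·(-0.3) − (-20)·(-1.0)] / 1400 = -0.001429
|∇h| = √(0.01714² + -0.001429²) = 0.0172
Seepage velocity v = K·i/n = 2.0 × 0.0172 / 0.06 = 0.5733 m/day.
t = 500 / 0.5733 = 872.1 days = 2.39 years.

2.4 years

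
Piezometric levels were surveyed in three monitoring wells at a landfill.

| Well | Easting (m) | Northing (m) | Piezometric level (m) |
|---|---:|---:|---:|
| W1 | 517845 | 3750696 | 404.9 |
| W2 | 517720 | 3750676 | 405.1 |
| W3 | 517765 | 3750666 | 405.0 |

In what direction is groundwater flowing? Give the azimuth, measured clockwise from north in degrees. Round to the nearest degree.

131°

Differences from W1: to W2 (Δx, Δy, Δh) = (-125, -20, +0.2); to W3 = (-80, -30, +0.1).
Solve a·Δx + b·Δy = Δh: det = (-125)·(-30) − (-80)·(-20) = 2150.
∂h/∂x = [(+0.2)·(-30) − (+0.1)·(-20)] / 2150 = -0.001860
∂h/∂y = [(-125)·(+0.1) − (-80)·(+0.2)] / 2150 = +0.001628
Flow direction (−∇h) has components (+0.001860 E, -0.001628 N).
Azimuth = atan2(E, N) = atan2(+0.001860, -0.001628) = 131.2° ≈ 131°.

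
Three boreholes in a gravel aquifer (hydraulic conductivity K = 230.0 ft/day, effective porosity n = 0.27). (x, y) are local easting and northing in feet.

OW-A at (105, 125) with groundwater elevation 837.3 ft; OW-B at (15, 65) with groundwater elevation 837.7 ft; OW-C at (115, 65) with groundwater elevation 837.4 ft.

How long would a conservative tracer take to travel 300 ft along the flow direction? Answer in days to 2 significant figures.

With h = a·x + b·y + c and OW-A as origin, the differences give:
  (-90)·a + (-60)·b = +0.4
  10·a + (-60)·b = +0.1
Eliminate b (×(-60) and ×(-60), subtract): 6000·a = -18.00 → a = ∂h/∂x = -0.003000
Back-substitute: b = ∂h/∂y = -0.002167.
|∇h| = √(-0.003000² + -0.002167²) = 0.003701
Seepage velocity v = K·i/n = 230.0 × 0.003701 / 0.27 = 3.153 ft/day.
t = 300 / 3.153 = 95.15 days.

95 days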